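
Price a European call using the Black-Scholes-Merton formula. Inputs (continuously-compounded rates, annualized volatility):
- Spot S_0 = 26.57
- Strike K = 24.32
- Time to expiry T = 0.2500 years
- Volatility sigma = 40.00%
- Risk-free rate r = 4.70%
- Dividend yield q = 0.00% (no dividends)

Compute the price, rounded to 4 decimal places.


d1 = (ln(S/K) + (r - q + 0.5*sigma^2) * T) / (sigma * sqrt(T)) = 0.60116851
d2 = d1 - sigma * sqrt(T) = 0.40116851
exp(-rT) = 0.98831876; exp(-qT) = 1.00000000
C = S_0 * exp(-qT) * N(d1) - K * exp(-rT) * N(d2)
N(d1) = 0.72613612; N(d2) = 0.65585197
C = 26.5700 * 1.00000000 * 0.72613612 - 24.3200 * 0.98831876 * 0.65585197 = 3.5294

Answer: Price = 3.5294


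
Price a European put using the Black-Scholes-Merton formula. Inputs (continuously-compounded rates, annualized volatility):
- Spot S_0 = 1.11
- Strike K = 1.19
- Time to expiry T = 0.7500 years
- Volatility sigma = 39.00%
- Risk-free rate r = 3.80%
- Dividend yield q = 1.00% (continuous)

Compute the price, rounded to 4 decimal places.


Answer: Price = 0.1804

Derivation:
d1 = (ln(S/K) + (r - q + 0.5*sigma^2) * T) / (sigma * sqrt(T)) = 0.02500136
d2 = d1 - sigma * sqrt(T) = -0.31274854
exp(-rT) = 0.97190229; exp(-qT) = 0.99252805
P = K * exp(-rT) * N(-d2) - S_0 * exp(-qT) * N(-d1)
N(-d1) = 0.49002694; N(-d2) = 0.62276414
P = 1.1900 * 0.97190229 * 0.62276414 - 1.1100 * 0.99252805 * 0.49002694 = 0.1804


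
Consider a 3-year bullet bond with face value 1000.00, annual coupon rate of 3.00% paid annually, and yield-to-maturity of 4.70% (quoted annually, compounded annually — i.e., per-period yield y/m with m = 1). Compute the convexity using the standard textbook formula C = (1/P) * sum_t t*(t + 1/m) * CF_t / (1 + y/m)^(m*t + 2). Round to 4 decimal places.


Coupon per period c = face * coupon_rate / m = 30.000000
Periods per year m = 1; per-period yield y/m = 0.047000
Number of cashflows N = 3
Cashflows (t years, CF_t, discount factor 1/(1+y/m)^(m*t), PV):
  t = 1.0000: CF_t = 30.000000, DF = 0.955110, PV = 28.653295
  t = 2.0000: CF_t = 30.000000, DF = 0.912235, PV = 27.367044
  t = 3.0000: CF_t = 1030.000000, DF = 0.871284, PV = 897.422967
Price P = sum_t PV_t = 953.443306
Convexity numerator sum_t t*(t + 1/m) * CF_t / (1+y/m)^(m*t + 2):
  t = 1.0000: term = 52.277066
  t = 2.0000: term = 149.791020
  t = 3.0000: term = 9823.925546
Convexity = (1/P) * sum = 10025.993632 / 953.443306 = 10.515564

Answer: Convexity = 10.5156


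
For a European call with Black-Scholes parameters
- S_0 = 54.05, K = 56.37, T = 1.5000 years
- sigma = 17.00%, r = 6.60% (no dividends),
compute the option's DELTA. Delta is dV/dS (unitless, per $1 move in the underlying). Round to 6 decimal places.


Answer: Delta = 0.647187

Derivation:
d1 = 0.3777374558; d2 = 0.1695308277
phi(d1) = 0.3714721716; exp(-qT) = 1.0000000000; exp(-rT) = 0.9057427080
N(d1) = 0.6471871800
Delta = exp(-qT) * N(d1) = 1.0000000000 * 0.6471871800 = 0.647187


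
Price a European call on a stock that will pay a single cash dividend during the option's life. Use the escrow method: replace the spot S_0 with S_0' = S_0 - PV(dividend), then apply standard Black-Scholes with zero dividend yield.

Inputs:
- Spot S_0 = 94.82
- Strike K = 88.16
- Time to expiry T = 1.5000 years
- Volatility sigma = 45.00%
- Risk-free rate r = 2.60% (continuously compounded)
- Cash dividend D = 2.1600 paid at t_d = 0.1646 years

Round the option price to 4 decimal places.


Answer: Price = 23.4489

Derivation:
PV(D) = D * exp(-r * t_d) = 2.1600 * 0.99572954 = 2.15077582
S_0' = S_0 - PV(D) = 94.8200 - 2.15077582 = 92.66922418
d1 = (ln(S_0'/K) + (r + sigma^2/2)*T) / (sigma*sqrt(T)) = 0.43684033
d2 = d1 - sigma*sqrt(T) = -0.11429486
exp(-rT) = 0.96175071
N(d1) = 0.66888643; N(d2) = 0.45450203
C = S_0' * N(d1) - K * exp(-rT) * N(d2) = 92.66922418 * 0.66888643 - 88.1600 * 0.96175071 * 0.45450203 = 23.4489


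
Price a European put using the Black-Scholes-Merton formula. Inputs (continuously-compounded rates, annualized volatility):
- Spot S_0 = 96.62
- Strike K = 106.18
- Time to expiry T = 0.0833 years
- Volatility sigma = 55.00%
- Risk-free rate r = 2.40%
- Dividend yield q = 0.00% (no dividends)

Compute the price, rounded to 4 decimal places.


d1 = (ln(S/K) + (r - q + 0.5*sigma^2) * T) / (sigma * sqrt(T)) = -0.50240583
d2 = d1 - sigma * sqrt(T) = -0.66114539
exp(-rT) = 0.99800280; exp(-qT) = 1.00000000
P = K * exp(-rT) * N(-d2) - S_0 * exp(-qT) * N(-d1)
N(-d1) = 0.69230896; N(-d2) = 0.74574046
P = 106.1800 * 0.99800280 * 0.74574046 - 96.6200 * 1.00000000 * 0.69230896 = 12.1337

Answer: Price = 12.1337


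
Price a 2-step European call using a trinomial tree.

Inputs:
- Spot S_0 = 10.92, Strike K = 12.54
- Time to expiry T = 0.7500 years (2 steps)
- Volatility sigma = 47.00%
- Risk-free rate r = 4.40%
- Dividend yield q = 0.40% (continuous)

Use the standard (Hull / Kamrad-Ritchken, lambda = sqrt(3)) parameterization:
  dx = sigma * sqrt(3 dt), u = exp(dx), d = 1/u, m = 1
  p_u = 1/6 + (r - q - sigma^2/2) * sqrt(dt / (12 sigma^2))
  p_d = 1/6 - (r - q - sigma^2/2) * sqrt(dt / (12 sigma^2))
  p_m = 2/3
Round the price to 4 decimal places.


Answer: Price = V(0,0) = 1.3074

Derivation:
dt = T/N = 0.375000; dx = sigma*sqrt(3*dt) = 0.498510
u = exp(dx) = 1.646267; d = 1/u = 0.607435
p_u = 0.140169, p_m = 0.666667, p_d = 0.193164
Discount per step: exp(-r*dt) = 0.983635
Stock lattice S(k, j) with j the centered position index:
  k=0: S(0,+0) = 10.9200
  k=1: S(1,-1) = 6.6332; S(1,+0) = 10.9200; S(1,+1) = 17.9772
  k=2: S(2,-2) = 4.0292; S(2,-1) = 6.6332; S(2,+0) = 10.9200; S(2,+1) = 17.9772; S(2,+2) = 29.5953
Terminal payoffs V(N, j) = max(S_T - K, 0):
  V(2,-2) = 0.000000; V(2,-1) = 0.000000; V(2,+0) = 0.000000; V(2,+1) = 5.437235; V(2,+2) = 17.055329
Backward induction: V(k, j) = exp(-r*dt) * [p_u * V(k+1, j+1) + p_m * V(k+1, j) + p_d * V(k+1, j-1)]
  V(1,-1) = exp(-r*dt) * [p_u*0.000000 + p_m*0.000000 + p_d*0.000000] = 0.000000
  V(1,+0) = exp(-r*dt) * [p_u*5.437235 + p_m*0.000000 + p_d*0.000000] = 0.749660
  V(1,+1) = exp(-r*dt) * [p_u*17.055329 + p_m*5.437235 + p_d*0.000000] = 5.917011
  V(0,+0) = exp(-r*dt) * [p_u*5.917011 + p_m*0.749660 + p_d*0.000000] = 1.307403


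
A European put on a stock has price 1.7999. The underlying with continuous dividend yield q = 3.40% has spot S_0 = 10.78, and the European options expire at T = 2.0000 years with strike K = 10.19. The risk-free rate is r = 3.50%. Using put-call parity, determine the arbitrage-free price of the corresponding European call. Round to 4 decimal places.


Put-call parity: C - P = S_0 * exp(-qT) - K * exp(-rT).
S_0 * exp(-qT) = 10.7800 * 0.93426047 = 10.07132791
K * exp(-rT) = 10.1900 * 0.93239382 = 9.50109302
C = P + S*exp(-qT) - K*exp(-rT)
C = 1.7999 + 10.07132791 - 9.50109302 = 2.3701

Answer: Call price = 2.3701


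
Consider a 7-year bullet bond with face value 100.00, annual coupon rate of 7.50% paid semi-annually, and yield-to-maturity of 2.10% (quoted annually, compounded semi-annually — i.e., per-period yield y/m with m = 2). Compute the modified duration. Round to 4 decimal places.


Answer: Modified duration = 5.7394

Derivation:
Coupon per period c = face * coupon_rate / m = 3.750000
Periods per year m = 2; per-period yield y/m = 0.010500
Number of cashflows N = 14
Cashflows (t years, CF_t, discount factor 1/(1+y/m)^(m*t), PV):
  t = 0.5000: CF_t = 3.750000, DF = 0.989609, PV = 3.711034
  t = 1.0000: CF_t = 3.750000, DF = 0.979326, PV = 3.672473
  t = 1.5000: CF_t = 3.750000, DF = 0.969150, PV = 3.634313
  t = 2.0000: CF_t = 3.750000, DF = 0.959080, PV = 3.596549
  t = 2.5000: CF_t = 3.750000, DF = 0.949114, PV = 3.559178
  t = 3.0000: CF_t = 3.750000, DF = 0.939252, PV = 3.522195
  t = 3.5000: CF_t = 3.750000, DF = 0.929492, PV = 3.485596
  t = 4.0000: CF_t = 3.750000, DF = 0.919834, PV = 3.449377
  t = 4.5000: CF_t = 3.750000, DF = 0.910276, PV = 3.413535
  t = 5.0000: CF_t = 3.750000, DF = 0.900818, PV = 3.378066
  t = 5.5000: CF_t = 3.750000, DF = 0.891457, PV = 3.342965
  t = 6.0000: CF_t = 3.750000, DF = 0.882194, PV = 3.308228
  t = 6.5000: CF_t = 3.750000, DF = 0.873027, PV = 3.273853
  t = 7.0000: CF_t = 103.750000, DF = 0.863956, PV = 89.635420
Price P = sum_t PV_t = 134.982781
First compute Macaulay numerator sum_t t * PV_t:
  t * PV_t at t = 0.5000: 1.855517
  t * PV_t at t = 1.0000: 3.672473
  t * PV_t at t = 1.5000: 5.451469
  t * PV_t at t = 2.0000: 7.193098
  t * PV_t at t = 2.5000: 8.897944
  t * PV_t at t = 3.0000: 10.566584
  t * PV_t at t = 3.5000: 12.199586
  t * PV_t at t = 4.0000: 13.797510
  t * PV_t at t = 4.5000: 15.360909
  t * PV_t at t = 5.0000: 16.890328
  t * PV_t at t = 5.5000: 18.386305
  t * PV_t at t = 6.0000: 19.849369
  t * PV_t at t = 6.5000: 21.280043
  t * PV_t at t = 7.0000: 627.447937
Macaulay duration D = 782.849073 / 134.982781 = 5.799622
Modified duration = D / (1 + y/m) = 5.799622 / (1 + 0.010500) = 5.739358


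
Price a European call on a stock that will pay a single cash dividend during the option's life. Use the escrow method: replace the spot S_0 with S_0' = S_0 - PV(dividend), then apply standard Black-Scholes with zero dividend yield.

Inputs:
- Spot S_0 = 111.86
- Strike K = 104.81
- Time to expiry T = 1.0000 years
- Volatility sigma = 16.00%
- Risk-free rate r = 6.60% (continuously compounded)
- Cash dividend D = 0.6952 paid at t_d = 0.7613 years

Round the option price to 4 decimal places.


PV(D) = D * exp(-r * t_d) = 0.6952 * 0.95099564 = 0.66113217
S_0' = S_0 - PV(D) = 111.8600 - 0.66113217 = 111.19886783
d1 = (ln(S_0'/K) + (r + sigma^2/2)*T) / (sigma*sqrt(T)) = 0.86231883
d2 = d1 - sigma*sqrt(T) = 0.70231883
exp(-rT) = 0.93613086
N(d1) = 0.80574395; N(d2) = 0.75875982
C = S_0' * N(d1) - K * exp(-rT) * N(d2) = 111.19886783 * 0.80574395 - 104.8100 * 0.93613086 * 0.75875982 = 15.1514

Answer: Price = 15.1514


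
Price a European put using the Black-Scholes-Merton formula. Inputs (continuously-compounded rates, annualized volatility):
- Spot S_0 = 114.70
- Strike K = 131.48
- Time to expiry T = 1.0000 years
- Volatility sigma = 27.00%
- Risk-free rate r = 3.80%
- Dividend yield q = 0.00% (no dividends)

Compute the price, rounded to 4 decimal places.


Answer: Price = 19.7412

Derivation:
d1 = (ln(S/K) + (r - q + 0.5*sigma^2) * T) / (sigma * sqrt(T)) = -0.22994342
d2 = d1 - sigma * sqrt(T) = -0.49994342
exp(-rT) = 0.96271294; exp(-qT) = 1.00000000
P = K * exp(-rT) * N(-d2) - S_0 * exp(-qT) * N(-d1)
N(-d1) = 0.59093213; N(-d2) = 0.69144254
P = 131.4800 * 0.96271294 * 0.69144254 - 114.7000 * 1.00000000 * 0.59093213 = 19.7412


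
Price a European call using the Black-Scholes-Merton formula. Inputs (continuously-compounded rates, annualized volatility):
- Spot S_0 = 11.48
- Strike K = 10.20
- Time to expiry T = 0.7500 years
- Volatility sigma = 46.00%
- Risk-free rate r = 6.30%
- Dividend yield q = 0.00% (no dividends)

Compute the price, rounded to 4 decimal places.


Answer: Price = 2.6898

Derivation:
d1 = (ln(S/K) + (r - q + 0.5*sigma^2) * T) / (sigma * sqrt(T)) = 0.61454837
d2 = d1 - sigma * sqrt(T) = 0.21617669
exp(-rT) = 0.95384891; exp(-qT) = 1.00000000
C = S_0 * exp(-qT) * N(d1) - K * exp(-rT) * N(d2)
N(d1) = 0.73057349; N(d2) = 0.58557499
C = 11.4800 * 1.00000000 * 0.73057349 - 10.2000 * 0.95384891 * 0.58557499 = 2.6898


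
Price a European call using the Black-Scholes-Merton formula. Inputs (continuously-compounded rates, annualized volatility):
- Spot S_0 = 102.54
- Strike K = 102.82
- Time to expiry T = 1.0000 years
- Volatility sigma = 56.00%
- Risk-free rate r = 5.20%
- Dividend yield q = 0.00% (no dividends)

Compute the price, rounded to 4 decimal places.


d1 = (ln(S/K) + (r - q + 0.5*sigma^2) * T) / (sigma * sqrt(T)) = 0.36798764
d2 = d1 - sigma * sqrt(T) = -0.19201236
exp(-rT) = 0.94932887; exp(-qT) = 1.00000000
C = S_0 * exp(-qT) * N(d1) - K * exp(-rT) * N(d2)
N(d1) = 0.64355878; N(d2) = 0.42386626
C = 102.5400 * 1.00000000 * 0.64355878 - 102.8200 * 0.94932887 * 0.42386626 = 24.6169

Answer: Price = 24.6169


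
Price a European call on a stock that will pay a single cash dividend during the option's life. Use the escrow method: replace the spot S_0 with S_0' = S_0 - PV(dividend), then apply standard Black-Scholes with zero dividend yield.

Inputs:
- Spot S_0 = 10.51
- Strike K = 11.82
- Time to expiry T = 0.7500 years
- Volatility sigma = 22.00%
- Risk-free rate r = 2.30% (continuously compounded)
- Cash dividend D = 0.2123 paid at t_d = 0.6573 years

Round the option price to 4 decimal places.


Answer: Price = 0.3331

Derivation:
PV(D) = D * exp(-r * t_d) = 0.2123 * 0.98499580 = 0.20911461
S_0' = S_0 - PV(D) = 10.5100 - 0.20911461 = 10.30088539
d1 = (ln(S_0'/K) + (r + sigma^2/2)*T) / (sigma*sqrt(T)) = -0.53621753
d2 = d1 - sigma*sqrt(T) = -0.72674312
exp(-rT) = 0.98289793
N(d1) = 0.29590411; N(d2) = 0.23369167
C = S_0' * N(d1) - K * exp(-rT) * N(d2) = 10.30088539 * 0.29590411 - 11.8200 * 0.98289793 * 0.23369167 = 0.3331


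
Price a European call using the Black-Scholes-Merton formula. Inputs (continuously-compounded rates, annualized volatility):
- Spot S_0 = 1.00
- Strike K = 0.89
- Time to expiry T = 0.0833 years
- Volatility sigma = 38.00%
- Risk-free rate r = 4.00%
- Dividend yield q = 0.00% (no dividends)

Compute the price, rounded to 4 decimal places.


Answer: Price = 0.1201

Derivation:
d1 = (ln(S/K) + (r - q + 0.5*sigma^2) * T) / (sigma * sqrt(T)) = 1.14775951
d2 = d1 - sigma * sqrt(T) = 1.03808490
exp(-rT) = 0.99667354; exp(-qT) = 1.00000000
C = S_0 * exp(-qT) * N(d1) - K * exp(-rT) * N(d2)
N(d1) = 0.87446607; N(d2) = 0.85038473
C = 1.0000 * 1.00000000 * 0.87446607 - 0.8900 * 0.99667354 * 0.85038473 = 0.1201


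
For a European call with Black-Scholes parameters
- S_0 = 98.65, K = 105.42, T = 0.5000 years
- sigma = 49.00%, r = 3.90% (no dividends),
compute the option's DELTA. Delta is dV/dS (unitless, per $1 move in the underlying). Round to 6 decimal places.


d1 = 0.0379553593; d2 = -0.3085269635
phi(d1) = 0.3986550239; exp(-qT) = 1.0000000000; exp(-rT) = 0.9806888952
N(d1) = 0.5151383627
Delta = exp(-qT) * N(d1) = 1.0000000000 * 0.5151383627 = 0.515138

Answer: Delta = 0.515138


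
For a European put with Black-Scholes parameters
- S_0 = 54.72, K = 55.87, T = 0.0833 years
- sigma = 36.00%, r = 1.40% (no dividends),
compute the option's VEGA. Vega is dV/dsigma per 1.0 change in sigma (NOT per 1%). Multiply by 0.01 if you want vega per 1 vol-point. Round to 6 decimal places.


d1 = -0.1369965380; d2 = -0.2408987998
phi(d1) = 0.3952161064; exp(-qT) = 1.0000000000; exp(-rT) = 0.9988344797
Vega = S * exp(-qT) * phi(d1) * sqrt(T) = 54.7200 * 1.0000000000 * 0.3952161064 * 0.2886173938 = 6.241705

Answer: Vega = 6.241705


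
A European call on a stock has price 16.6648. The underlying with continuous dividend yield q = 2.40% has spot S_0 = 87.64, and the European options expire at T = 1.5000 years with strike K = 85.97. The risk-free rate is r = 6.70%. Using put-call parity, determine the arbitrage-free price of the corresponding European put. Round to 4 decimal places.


Answer: Put price = 9.8737

Derivation:
Put-call parity: C - P = S_0 * exp(-qT) - K * exp(-rT).
S_0 * exp(-qT) = 87.6400 * 0.96464029 = 84.54107532
K * exp(-rT) = 85.9700 * 0.90438511 = 77.74998811
P = C - S*exp(-qT) + K*exp(-rT)
P = 16.6648 - 84.54107532 + 77.74998811 = 9.8737


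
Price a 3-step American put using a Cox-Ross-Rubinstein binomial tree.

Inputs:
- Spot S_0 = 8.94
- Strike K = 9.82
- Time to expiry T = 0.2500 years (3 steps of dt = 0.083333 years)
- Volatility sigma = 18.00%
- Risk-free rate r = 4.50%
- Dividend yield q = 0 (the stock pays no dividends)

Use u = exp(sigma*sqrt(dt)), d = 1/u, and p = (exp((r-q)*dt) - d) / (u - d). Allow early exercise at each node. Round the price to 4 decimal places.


dt = T/N = 0.083333
u = exp(sigma*sqrt(dt)) = 1.053335; d = 1/u = 0.949365
p = (exp((r-q)*dt) - d) / (u - d) = 0.523148
Discount per step: exp(-r*dt) = 0.996257
Stock lattice S(k, i) with i counting down-moves:
  k=0: S(0,0) = 8.9400
  k=1: S(1,0) = 9.4168; S(1,1) = 8.4873
  k=2: S(2,0) = 9.9191; S(2,1) = 8.9400; S(2,2) = 8.0576
  k=3: S(3,0) = 10.4481; S(3,1) = 9.4168; S(3,2) = 8.4873; S(3,3) = 7.6496
Terminal payoffs V(N, i) = max(K - S_T, 0):
  V(3,0) = 0.000000; V(3,1) = 0.403183; V(3,2) = 1.332673; V(3,3) = 2.170418
Backward induction: V(k, i) = exp(-r*dt) * [p * V(k+1, i) + (1-p) * V(k+1, i+1)]; then take max(V_cont, immediate exercise) for American.
  V(2,0) = exp(-r*dt) * [p*0.000000 + (1-p)*0.403183] = 0.191539; exercise = 0.000000; V(2,0) = max -> 0.191539
  V(2,1) = exp(-r*dt) * [p*0.403183 + (1-p)*1.332673] = 0.843244; exercise = 0.880000; V(2,1) = max -> 0.880000
  V(2,2) = exp(-r*dt) * [p*1.332673 + (1-p)*2.170418] = 1.725670; exercise = 1.762426; V(2,2) = max -> 1.762426
  V(1,0) = exp(-r*dt) * [p*0.191539 + (1-p)*0.880000] = 0.517887; exercise = 0.403183; V(1,0) = max -> 0.517887
  V(1,1) = exp(-r*dt) * [p*0.880000 + (1-p)*1.762426] = 1.295917; exercise = 1.332673; V(1,1) = max -> 1.332673
  V(0,0) = exp(-r*dt) * [p*0.517887 + (1-p)*1.332673] = 0.903026; exercise = 0.880000; V(0,0) = max -> 0.903026

Answer: Price = V(0,0) = 0.9030


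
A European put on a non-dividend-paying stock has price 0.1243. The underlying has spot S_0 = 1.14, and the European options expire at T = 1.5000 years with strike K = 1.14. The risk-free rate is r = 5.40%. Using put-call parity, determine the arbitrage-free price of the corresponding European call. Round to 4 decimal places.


Put-call parity: C - P = S_0 * exp(-qT) - K * exp(-rT).
S_0 * exp(-qT) = 1.1400 * 1.00000000 = 1.14000000
K * exp(-rT) = 1.1400 * 0.92219369 = 1.05130081
C = P + S*exp(-qT) - K*exp(-rT)
C = 0.1243 + 1.14000000 - 1.05130081 = 0.2130

Answer: Call price = 0.2130


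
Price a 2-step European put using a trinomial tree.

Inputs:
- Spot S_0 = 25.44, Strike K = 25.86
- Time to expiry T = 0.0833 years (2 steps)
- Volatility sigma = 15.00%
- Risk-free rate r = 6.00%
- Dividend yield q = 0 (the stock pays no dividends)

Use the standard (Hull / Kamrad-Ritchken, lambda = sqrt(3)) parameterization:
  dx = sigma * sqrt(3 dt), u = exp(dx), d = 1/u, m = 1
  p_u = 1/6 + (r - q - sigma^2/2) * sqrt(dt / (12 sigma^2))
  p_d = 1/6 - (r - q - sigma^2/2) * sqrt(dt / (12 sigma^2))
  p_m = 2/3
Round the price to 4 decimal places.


dt = T/N = 0.041650; dx = sigma*sqrt(3*dt) = 0.053022
u = exp(dx) = 1.054453; d = 1/u = 0.948359
p_u = 0.185814, p_m = 0.666667, p_d = 0.147520
Discount per step: exp(-r*dt) = 0.997504
Stock lattice S(k, j) with j the centered position index:
  k=0: S(0,+0) = 25.4400
  k=1: S(1,-1) = 24.1262; S(1,+0) = 25.4400; S(1,+1) = 26.8253
  k=2: S(2,-2) = 22.8803; S(2,-1) = 24.1262; S(2,+0) = 25.4400; S(2,+1) = 26.8253; S(2,+2) = 28.2860
Terminal payoffs V(N, j) = max(K - S_T, 0):
  V(2,-2) = 2.979662; V(2,-1) = 1.733753; V(2,+0) = 0.420000; V(2,+1) = 0.000000; V(2,+2) = 0.000000
Backward induction: V(k, j) = exp(-r*dt) * [p_u * V(k+1, j+1) + p_m * V(k+1, j) + p_d * V(k+1, j-1)]
  V(1,-1) = exp(-r*dt) * [p_u*0.420000 + p_m*1.733753 + p_d*2.979662] = 1.669259
  V(1,+0) = exp(-r*dt) * [p_u*0.000000 + p_m*0.420000 + p_d*1.733753] = 0.534425
  V(1,+1) = exp(-r*dt) * [p_u*0.000000 + p_m*0.000000 + p_d*0.420000] = 0.061804
  V(0,+0) = exp(-r*dt) * [p_u*0.061804 + p_m*0.534425 + p_d*1.669259] = 0.612484

Answer: Price = V(0,0) = 0.6125


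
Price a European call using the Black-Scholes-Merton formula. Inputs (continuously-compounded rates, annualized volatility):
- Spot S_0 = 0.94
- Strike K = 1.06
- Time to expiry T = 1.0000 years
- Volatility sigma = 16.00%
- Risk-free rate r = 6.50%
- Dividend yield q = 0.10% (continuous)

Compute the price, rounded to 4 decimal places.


d1 = (ln(S/K) + (r - q + 0.5*sigma^2) * T) / (sigma * sqrt(T)) = -0.27090195
d2 = d1 - sigma * sqrt(T) = -0.43090195
exp(-rT) = 0.93706746; exp(-qT) = 0.99900050
C = S_0 * exp(-qT) * N(d1) - K * exp(-rT) * N(d2)
N(d1) = 0.39323322; N(d2) = 0.33326983
C = 0.9400 * 0.99900050 * 0.39323322 - 1.0600 * 0.93706746 * 0.33326983 = 0.0382

Answer: Price = 0.0382


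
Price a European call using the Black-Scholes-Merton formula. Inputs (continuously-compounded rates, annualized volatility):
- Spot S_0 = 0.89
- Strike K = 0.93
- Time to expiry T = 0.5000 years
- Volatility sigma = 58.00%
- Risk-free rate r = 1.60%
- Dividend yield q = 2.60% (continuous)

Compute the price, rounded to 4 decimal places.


Answer: Price = 0.1253

Derivation:
d1 = (ln(S/K) + (r - q + 0.5*sigma^2) * T) / (sigma * sqrt(T)) = 0.08567422
d2 = d1 - sigma * sqrt(T) = -0.32444771
exp(-rT) = 0.99203191; exp(-qT) = 0.98708414
C = S_0 * exp(-qT) * N(d1) - K * exp(-rT) * N(d2)
N(d1) = 0.53413730; N(d2) = 0.37279955
C = 0.8900 * 0.98708414 * 0.53413730 - 0.9300 * 0.99203191 * 0.37279955 = 0.1253


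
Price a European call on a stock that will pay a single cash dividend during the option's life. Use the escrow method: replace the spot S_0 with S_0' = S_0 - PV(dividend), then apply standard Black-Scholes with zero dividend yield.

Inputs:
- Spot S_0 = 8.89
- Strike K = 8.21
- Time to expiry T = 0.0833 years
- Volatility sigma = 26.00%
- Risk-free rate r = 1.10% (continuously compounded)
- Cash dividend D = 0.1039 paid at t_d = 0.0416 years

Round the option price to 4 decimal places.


PV(D) = D * exp(-r * t_d) = 0.1039 * 0.99954250 = 0.10385247
S_0' = S_0 - PV(D) = 8.8900 - 0.10385247 = 8.78614753
d1 = (ln(S_0'/K) + (r + sigma^2/2)*T) / (sigma*sqrt(T)) = 0.95355485
d2 = d1 - sigma*sqrt(T) = 0.87851432
exp(-rT) = 0.99908412
N(d1) = 0.82984549; N(d2) = 0.81016767
C = S_0' * N(d1) - K * exp(-rT) * N(d2) = 8.78614753 * 0.82984549 - 8.2100 * 0.99908412 * 0.81016767 = 0.6458

Answer: Price = 0.6458


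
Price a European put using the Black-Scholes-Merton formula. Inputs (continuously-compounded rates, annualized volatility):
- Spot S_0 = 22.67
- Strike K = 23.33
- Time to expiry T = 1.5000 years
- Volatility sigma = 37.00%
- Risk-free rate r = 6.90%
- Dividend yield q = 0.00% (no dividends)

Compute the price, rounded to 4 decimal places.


Answer: Price = 3.1525

Derivation:
d1 = (ln(S/K) + (r - q + 0.5*sigma^2) * T) / (sigma * sqrt(T)) = 0.39164776
d2 = d1 - sigma * sqrt(T) = -0.06150784
exp(-rT) = 0.90167602; exp(-qT) = 1.00000000
P = K * exp(-rT) * N(-d2) - S_0 * exp(-qT) * N(-d1)
N(-d1) = 0.34765925; N(-d2) = 0.52452261
P = 23.3300 * 0.90167602 * 0.52452261 - 22.6700 * 1.00000000 * 0.34765925 = 3.1525


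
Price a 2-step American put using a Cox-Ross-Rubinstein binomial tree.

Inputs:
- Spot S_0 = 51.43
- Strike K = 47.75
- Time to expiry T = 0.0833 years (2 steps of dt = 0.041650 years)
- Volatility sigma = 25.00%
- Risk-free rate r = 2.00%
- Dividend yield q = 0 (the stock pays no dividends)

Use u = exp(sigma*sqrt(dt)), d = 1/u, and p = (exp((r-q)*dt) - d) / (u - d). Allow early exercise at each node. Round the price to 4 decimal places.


dt = T/N = 0.041650
u = exp(sigma*sqrt(dt)) = 1.052345; d = 1/u = 0.950259
p = (exp((r-q)*dt) - d) / (u - d) = 0.495411
Discount per step: exp(-r*dt) = 0.999167
Stock lattice S(k, i) with i counting down-moves:
  k=0: S(0,0) = 51.4300
  k=1: S(1,0) = 54.1221; S(1,1) = 48.8718
  k=2: S(2,0) = 56.9551; S(2,1) = 51.4300; S(2,2) = 46.4409
Terminal payoffs V(N, i) = max(K - S_T, 0):
  V(2,0) = 0.000000; V(2,1) = 0.000000; V(2,2) = 1.309125
Backward induction: V(k, i) = exp(-r*dt) * [p * V(k+1, i) + (1-p) * V(k+1, i+1)]; then take max(V_cont, immediate exercise) for American.
  V(1,0) = exp(-r*dt) * [p*0.000000 + (1-p)*0.000000] = 0.000000; exercise = 0.000000; V(1,0) = max -> 0.000000
  V(1,1) = exp(-r*dt) * [p*0.000000 + (1-p)*1.309125] = 0.660020; exercise = 0.000000; V(1,1) = max -> 0.660020
  V(0,0) = exp(-r*dt) * [p*0.000000 + (1-p)*0.660020] = 0.332762; exercise = 0.000000; V(0,0) = max -> 0.332762

Answer: Price = V(0,0) = 0.3328


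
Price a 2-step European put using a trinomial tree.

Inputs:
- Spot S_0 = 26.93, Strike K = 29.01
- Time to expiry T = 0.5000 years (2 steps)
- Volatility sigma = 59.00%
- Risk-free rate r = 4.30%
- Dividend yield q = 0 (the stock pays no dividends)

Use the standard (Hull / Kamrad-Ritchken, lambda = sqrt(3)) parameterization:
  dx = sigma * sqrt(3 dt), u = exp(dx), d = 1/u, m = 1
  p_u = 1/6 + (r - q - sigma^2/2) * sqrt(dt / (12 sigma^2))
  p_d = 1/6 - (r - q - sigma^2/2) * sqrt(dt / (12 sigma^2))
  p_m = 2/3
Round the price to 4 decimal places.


dt = T/N = 0.250000; dx = sigma*sqrt(3*dt) = 0.510955
u = exp(dx) = 1.666882; d = 1/u = 0.599922
p_u = 0.134607, p_m = 0.666667, p_d = 0.198727
Discount per step: exp(-r*dt) = 0.989308
Stock lattice S(k, j) with j the centered position index:
  k=0: S(0,+0) = 26.9300
  k=1: S(1,-1) = 16.1559; S(1,+0) = 26.9300; S(1,+1) = 44.8891
  k=2: S(2,-2) = 9.6923; S(2,-1) = 16.1559; S(2,+0) = 26.9300; S(2,+1) = 44.8891; S(2,+2) = 74.8249
Terminal payoffs V(N, j) = max(K - S_T, 0):
  V(2,-2) = 19.317708; V(2,-1) = 12.854090; V(2,+0) = 2.080000; V(2,+1) = 0.000000; V(2,+2) = 0.000000
Backward induction: V(k, j) = exp(-r*dt) * [p_u * V(k+1, j+1) + p_m * V(k+1, j) + p_d * V(k+1, j-1)]
  V(1,-1) = exp(-r*dt) * [p_u*2.080000 + p_m*12.854090 + p_d*19.317708] = 12.552651
  V(1,+0) = exp(-r*dt) * [p_u*0.000000 + p_m*2.080000 + p_d*12.854090] = 3.898978
  V(1,+1) = exp(-r*dt) * [p_u*0.000000 + p_m*0.000000 + p_d*2.080000] = 0.408932
  V(0,+0) = exp(-r*dt) * [p_u*0.408932 + p_m*3.898978 + p_d*12.552651] = 5.093857

Answer: Price = V(0,0) = 5.0939


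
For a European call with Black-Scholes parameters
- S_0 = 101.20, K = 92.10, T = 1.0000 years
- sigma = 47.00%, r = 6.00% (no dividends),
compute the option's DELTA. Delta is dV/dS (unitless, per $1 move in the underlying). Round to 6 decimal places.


d1 = 0.5631357736; d2 = 0.0931357736
phi(d1) = 0.3404457526; exp(-qT) = 1.0000000000; exp(-rT) = 0.9417645336
N(d1) = 0.7133287833
Delta = exp(-qT) * N(d1) = 1.0000000000 * 0.7133287833 = 0.713329

Answer: Delta = 0.713329


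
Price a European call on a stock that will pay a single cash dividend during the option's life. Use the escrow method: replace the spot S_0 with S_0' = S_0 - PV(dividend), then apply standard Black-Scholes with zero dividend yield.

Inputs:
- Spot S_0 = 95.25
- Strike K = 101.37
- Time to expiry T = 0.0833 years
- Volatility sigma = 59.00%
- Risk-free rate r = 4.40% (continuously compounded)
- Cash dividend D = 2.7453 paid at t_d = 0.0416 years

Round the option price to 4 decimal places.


Answer: Price = 3.1713

Derivation:
PV(D) = D * exp(-r * t_d) = 2.7453 * 0.99817127 = 2.74027960
S_0' = S_0 - PV(D) = 95.2500 - 2.74027960 = 92.50972040
d1 = (ln(S_0'/K) + (r + sigma^2/2)*T) / (sigma*sqrt(T)) = -0.43045610
d2 = d1 - sigma*sqrt(T) = -0.60074037
exp(-rT) = 0.99634151
N(d1) = 0.33343195; N(d2) = 0.27400646
C = S_0' * N(d1) - K * exp(-rT) * N(d2) = 92.50972040 * 0.33343195 - 101.3700 * 0.99634151 * 0.27400646 = 3.1713


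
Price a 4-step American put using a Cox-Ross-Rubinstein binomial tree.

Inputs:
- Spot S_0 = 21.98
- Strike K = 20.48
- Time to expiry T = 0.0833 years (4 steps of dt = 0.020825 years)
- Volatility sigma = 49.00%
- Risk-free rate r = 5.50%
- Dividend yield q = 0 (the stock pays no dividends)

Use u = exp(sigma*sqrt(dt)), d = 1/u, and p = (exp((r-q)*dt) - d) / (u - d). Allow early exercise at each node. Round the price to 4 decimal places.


dt = T/N = 0.020825
u = exp(sigma*sqrt(dt)) = 1.073271; d = 1/u = 0.931731
p = (exp((r-q)*dt) - d) / (u - d) = 0.490426
Discount per step: exp(-r*dt) = 0.998855
Stock lattice S(k, i) with i counting down-moves:
  k=0: S(0,0) = 21.9800
  k=1: S(1,0) = 23.5905; S(1,1) = 20.4794
  k=2: S(2,0) = 25.3190; S(2,1) = 21.9800; S(2,2) = 19.0813
  k=3: S(3,0) = 27.1742; S(3,1) = 23.5905; S(3,2) = 20.4794; S(3,3) = 17.7787
  k=4: S(4,0) = 29.1653; S(4,1) = 25.3190; S(4,2) = 21.9800; S(4,3) = 19.0813; S(4,4) = 16.5649
Terminal payoffs V(N, i) = max(K - S_T, 0):
  V(4,0) = 0.000000; V(4,1) = 0.000000; V(4,2) = 0.000000; V(4,3) = 1.398669; V(4,4) = 3.915068
Backward induction: V(k, i) = exp(-r*dt) * [p * V(k+1, i) + (1-p) * V(k+1, i+1)]; then take max(V_cont, immediate exercise) for American.
  V(3,0) = exp(-r*dt) * [p*0.000000 + (1-p)*0.000000] = 0.000000; exercise = 0.000000; V(3,0) = max -> 0.000000
  V(3,1) = exp(-r*dt) * [p*0.000000 + (1-p)*0.000000] = 0.000000; exercise = 0.000000; V(3,1) = max -> 0.000000
  V(3,2) = exp(-r*dt) * [p*0.000000 + (1-p)*1.398669] = 0.711909; exercise = 0.000555; V(3,2) = max -> 0.711909
  V(3,3) = exp(-r*dt) * [p*1.398669 + (1-p)*3.915068] = 2.677891; exercise = 2.701335; V(3,3) = max -> 2.701335
  V(2,0) = exp(-r*dt) * [p*0.000000 + (1-p)*0.000000] = 0.000000; exercise = 0.000000; V(2,0) = max -> 0.000000
  V(2,1) = exp(-r*dt) * [p*0.000000 + (1-p)*0.711909] = 0.362355; exercise = 0.000000; V(2,1) = max -> 0.362355
  V(2,2) = exp(-r*dt) * [p*0.711909 + (1-p)*2.701335] = 1.723692; exercise = 1.398669; V(2,2) = max -> 1.723692
  V(1,0) = exp(-r*dt) * [p*0.000000 + (1-p)*0.362355] = 0.184435; exercise = 0.000000; V(1,0) = max -> 0.184435
  V(1,1) = exp(-r*dt) * [p*0.362355 + (1-p)*1.723692] = 1.054848; exercise = 0.000555; V(1,1) = max -> 1.054848
  V(0,0) = exp(-r*dt) * [p*0.184435 + (1-p)*1.054848] = 0.627255; exercise = 0.000000; V(0,0) = max -> 0.627255

Answer: Price = V(0,0) = 0.6273


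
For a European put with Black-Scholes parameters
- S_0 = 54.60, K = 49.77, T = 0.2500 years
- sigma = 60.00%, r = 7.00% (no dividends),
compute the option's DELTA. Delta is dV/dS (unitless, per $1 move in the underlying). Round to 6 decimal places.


d1 = 0.5170716329; d2 = 0.2170716329
phi(d1) = 0.3490220878; exp(-qT) = 1.0000000000; exp(-rT) = 0.9826522357
N(-d1) = 0.3025530775
Delta = -exp(-qT) * N(-d1) = -1.0000000000 * 0.3025530775 = -0.302553

Answer: Delta = -0.302553


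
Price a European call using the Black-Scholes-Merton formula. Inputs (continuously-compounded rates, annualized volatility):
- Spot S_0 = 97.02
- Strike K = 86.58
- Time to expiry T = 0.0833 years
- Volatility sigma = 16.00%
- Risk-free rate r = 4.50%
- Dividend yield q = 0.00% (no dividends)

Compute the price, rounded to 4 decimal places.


Answer: Price = 10.7713

Derivation:
d1 = (ln(S/K) + (r - q + 0.5*sigma^2) * T) / (sigma * sqrt(T)) = 2.56964418
d2 = d1 - sigma * sqrt(T) = 2.52346539
exp(-rT) = 0.99625852; exp(-qT) = 1.00000000
C = S_0 * exp(-qT) * N(d1) - K * exp(-rT) * N(d2)
N(d1) = 0.99490985; N(d2) = 0.99418978
C = 97.0200 * 1.00000000 * 0.99490985 - 86.5800 * 0.99625852 * 0.99418978 = 10.7713


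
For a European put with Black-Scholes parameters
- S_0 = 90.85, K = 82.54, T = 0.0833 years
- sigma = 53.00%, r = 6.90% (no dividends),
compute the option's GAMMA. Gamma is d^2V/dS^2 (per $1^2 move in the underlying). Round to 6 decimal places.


Answer: Gamma = 0.021812

Derivation:
d1 = 0.7411650449; d2 = 0.5881978262
phi(d1) = 0.3031276288; exp(-qT) = 1.0000000000; exp(-rT) = 0.9942687864
Gamma = exp(-qT) * phi(d1) / (S * sigma * sqrt(T)) = 1.0000000000 * 0.3031276288 / (90.8500 * 0.5300 * 0.2886173938) = 0.021812


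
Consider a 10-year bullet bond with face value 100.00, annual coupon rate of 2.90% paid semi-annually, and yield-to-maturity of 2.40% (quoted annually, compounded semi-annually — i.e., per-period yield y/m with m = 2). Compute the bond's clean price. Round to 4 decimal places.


Coupon per period c = face * coupon_rate / m = 1.450000
Periods per year m = 2; per-period yield y/m = 0.012000
Number of cashflows N = 20
Cashflows (t years, CF_t, discount factor 1/(1+y/m)^(m*t), PV):
  t = 0.5000: CF_t = 1.450000, DF = 0.988142, PV = 1.432806
  t = 1.0000: CF_t = 1.450000, DF = 0.976425, PV = 1.415817
  t = 1.5000: CF_t = 1.450000, DF = 0.964847, PV = 1.399028
  t = 2.0000: CF_t = 1.450000, DF = 0.953406, PV = 1.382439
  t = 2.5000: CF_t = 1.450000, DF = 0.942101, PV = 1.366046
  t = 3.0000: CF_t = 1.450000, DF = 0.930930, PV = 1.349848
  t = 3.5000: CF_t = 1.450000, DF = 0.919891, PV = 1.333842
  t = 4.0000: CF_t = 1.450000, DF = 0.908983, PV = 1.318026
  t = 4.5000: CF_t = 1.450000, DF = 0.898205, PV = 1.302397
  t = 5.0000: CF_t = 1.450000, DF = 0.887554, PV = 1.286954
  t = 5.5000: CF_t = 1.450000, DF = 0.877030, PV = 1.271693
  t = 6.0000: CF_t = 1.450000, DF = 0.866630, PV = 1.256614
  t = 6.5000: CF_t = 1.450000, DF = 0.856354, PV = 1.241713
  t = 7.0000: CF_t = 1.450000, DF = 0.846200, PV = 1.226989
  t = 7.5000: CF_t = 1.450000, DF = 0.836166, PV = 1.212440
  t = 8.0000: CF_t = 1.450000, DF = 0.826251, PV = 1.198063
  t = 8.5000: CF_t = 1.450000, DF = 0.816453, PV = 1.183857
  t = 9.0000: CF_t = 1.450000, DF = 0.806772, PV = 1.169819
  t = 9.5000: CF_t = 1.450000, DF = 0.797205, PV = 1.155948
  t = 10.0000: CF_t = 101.450000, DF = 0.787752, PV = 79.917484
Price P = sum_t PV_t = 104.421824

Answer: Price = 104.4218


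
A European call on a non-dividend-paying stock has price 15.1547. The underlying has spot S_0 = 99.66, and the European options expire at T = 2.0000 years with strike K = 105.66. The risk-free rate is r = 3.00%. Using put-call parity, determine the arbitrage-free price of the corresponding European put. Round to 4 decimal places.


Put-call parity: C - P = S_0 * exp(-qT) - K * exp(-rT).
S_0 * exp(-qT) = 99.6600 * 1.00000000 = 99.66000000
K * exp(-rT) = 105.6600 * 0.94176453 = 99.50684062
P = C - S*exp(-qT) + K*exp(-rT)
P = 15.1547 - 99.66000000 + 99.50684062 = 15.0015

Answer: Put price = 15.0015


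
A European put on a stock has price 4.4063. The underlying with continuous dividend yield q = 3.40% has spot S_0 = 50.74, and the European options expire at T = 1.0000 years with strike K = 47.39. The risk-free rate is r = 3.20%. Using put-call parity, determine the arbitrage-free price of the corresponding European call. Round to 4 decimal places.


Answer: Call price = 7.5526

Derivation:
Put-call parity: C - P = S_0 * exp(-qT) - K * exp(-rT).
S_0 * exp(-qT) = 50.7400 * 0.96657150 = 49.04383815
K * exp(-rT) = 47.3900 * 0.96850658 = 45.89752692
C = P + S*exp(-qT) - K*exp(-rT)
C = 4.4063 + 49.04383815 - 45.89752692 = 7.5526


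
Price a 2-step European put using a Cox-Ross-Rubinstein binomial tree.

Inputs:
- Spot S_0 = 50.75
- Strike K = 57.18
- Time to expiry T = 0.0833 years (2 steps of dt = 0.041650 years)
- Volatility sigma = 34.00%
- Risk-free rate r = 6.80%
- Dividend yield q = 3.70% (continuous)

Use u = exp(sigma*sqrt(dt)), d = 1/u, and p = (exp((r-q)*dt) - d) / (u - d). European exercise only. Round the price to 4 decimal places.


dt = T/N = 0.041650
u = exp(sigma*sqrt(dt)) = 1.071852; d = 1/u = 0.932964
p = (exp((r-q)*dt) - d) / (u - d) = 0.491962
Discount per step: exp(-r*dt) = 0.997172
Stock lattice S(k, i) with i counting down-moves:
  k=0: S(0,0) = 50.7500
  k=1: S(1,0) = 54.3965; S(1,1) = 47.3479
  k=2: S(2,0) = 58.3050; S(2,1) = 50.7500; S(2,2) = 44.1739
Terminal payoffs V(N, i) = max(K - S_T, 0):
  V(2,0) = 0.000000; V(2,1) = 6.430000; V(2,2) = 13.006063
Backward induction: V(k, i) = exp(-r*dt) * [p * V(k+1, i) + (1-p) * V(k+1, i+1)].
  V(1,0) = exp(-r*dt) * [p*0.000000 + (1-p)*6.430000] = 3.257444
  V(1,1) = exp(-r*dt) * [p*6.430000 + (1-p)*13.006063] = 9.743254
  V(0,0) = exp(-r*dt) * [p*3.257444 + (1-p)*9.743254] = 6.533949

Answer: Price = V(0,0) = 6.5339


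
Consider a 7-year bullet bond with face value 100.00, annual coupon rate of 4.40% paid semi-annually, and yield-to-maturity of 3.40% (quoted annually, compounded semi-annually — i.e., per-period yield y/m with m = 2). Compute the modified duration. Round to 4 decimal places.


Answer: Modified duration = 6.0298

Derivation:
Coupon per period c = face * coupon_rate / m = 2.200000
Periods per year m = 2; per-period yield y/m = 0.017000
Number of cashflows N = 14
Cashflows (t years, CF_t, discount factor 1/(1+y/m)^(m*t), PV):
  t = 0.5000: CF_t = 2.200000, DF = 0.983284, PV = 2.163225
  t = 1.0000: CF_t = 2.200000, DF = 0.966848, PV = 2.127065
  t = 1.5000: CF_t = 2.200000, DF = 0.950686, PV = 2.091509
  t = 2.0000: CF_t = 2.200000, DF = 0.934795, PV = 2.056548
  t = 2.5000: CF_t = 2.200000, DF = 0.919169, PV = 2.022171
  t = 3.0000: CF_t = 2.200000, DF = 0.903804, PV = 1.988369
  t = 3.5000: CF_t = 2.200000, DF = 0.888696, PV = 1.955132
  t = 4.0000: CF_t = 2.200000, DF = 0.873841, PV = 1.922450
  t = 4.5000: CF_t = 2.200000, DF = 0.859234, PV = 1.890315
  t = 5.0000: CF_t = 2.200000, DF = 0.844871, PV = 1.858716
  t = 5.5000: CF_t = 2.200000, DF = 0.830748, PV = 1.827646
  t = 6.0000: CF_t = 2.200000, DF = 0.816862, PV = 1.797096
  t = 6.5000: CF_t = 2.200000, DF = 0.803207, PV = 1.767056
  t = 7.0000: CF_t = 102.200000, DF = 0.789781, PV = 80.715614
Price P = sum_t PV_t = 106.182913
First compute Macaulay numerator sum_t t * PV_t:
  t * PV_t at t = 0.5000: 1.081613
  t * PV_t at t = 1.0000: 2.127065
  t * PV_t at t = 1.5000: 3.137264
  t * PV_t at t = 2.0000: 4.113096
  t * PV_t at t = 2.5000: 5.055428
  t * PV_t at t = 3.0000: 5.965107
  t * PV_t at t = 3.5000: 6.842961
  t * PV_t at t = 4.0000: 7.689800
  t * PV_t at t = 4.5000: 8.506416
  t * PV_t at t = 5.0000: 9.293582
  t * PV_t at t = 5.5000: 10.052056
  t * PV_t at t = 6.0000: 10.782575
  t * PV_t at t = 6.5000: 11.485863
  t * PV_t at t = 7.0000: 565.009298
Macaulay duration D = 651.142125 / 106.182913 = 6.132268
Modified duration = D / (1 + y/m) = 6.132268 / (1 + 0.017000) = 6.029762


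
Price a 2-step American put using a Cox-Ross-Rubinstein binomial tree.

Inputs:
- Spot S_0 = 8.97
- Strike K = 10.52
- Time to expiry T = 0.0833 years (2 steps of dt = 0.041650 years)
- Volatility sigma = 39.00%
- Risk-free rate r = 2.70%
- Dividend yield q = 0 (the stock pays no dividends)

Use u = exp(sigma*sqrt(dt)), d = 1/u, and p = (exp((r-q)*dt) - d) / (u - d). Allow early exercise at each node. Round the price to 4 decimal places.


dt = T/N = 0.041650
u = exp(sigma*sqrt(dt)) = 1.082846; d = 1/u = 0.923493
p = (exp((r-q)*dt) - d) / (u - d) = 0.487173
Discount per step: exp(-r*dt) = 0.998876
Stock lattice S(k, i) with i counting down-moves:
  k=0: S(0,0) = 8.9700
  k=1: S(1,0) = 9.7131; S(1,1) = 8.2837
  k=2: S(2,0) = 10.5178; S(2,1) = 8.9700; S(2,2) = 7.6500
Terminal payoffs V(N, i) = max(K - S_T, 0):
  V(2,0) = 0.002183; V(2,1) = 1.550000; V(2,2) = 2.870038
Backward induction: V(k, i) = exp(-r*dt) * [p * V(k+1, i) + (1-p) * V(k+1, i+1)]; then take max(V_cont, immediate exercise) for American.
  V(1,0) = exp(-r*dt) * [p*0.002183 + (1-p)*1.550000] = 0.795050; exercise = 0.806874; V(1,0) = max -> 0.806874
  V(1,1) = exp(-r*dt) * [p*1.550000 + (1-p)*2.870038] = 2.224448; exercise = 2.236271; V(1,1) = max -> 2.236271
  V(0,0) = exp(-r*dt) * [p*0.806874 + (1-p)*2.236271] = 1.538176; exercise = 1.550000; V(0,0) = max -> 1.550000

Answer: Price = V(0,0) = 1.5500


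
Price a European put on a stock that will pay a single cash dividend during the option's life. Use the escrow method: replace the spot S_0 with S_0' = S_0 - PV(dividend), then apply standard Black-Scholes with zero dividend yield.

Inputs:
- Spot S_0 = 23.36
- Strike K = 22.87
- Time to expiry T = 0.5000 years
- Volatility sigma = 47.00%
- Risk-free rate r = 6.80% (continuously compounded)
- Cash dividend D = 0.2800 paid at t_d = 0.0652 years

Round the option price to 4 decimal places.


PV(D) = D * exp(-r * t_d) = 0.2800 * 0.99557621 = 0.27876134
S_0' = S_0 - PV(D) = 23.3600 - 0.27876134 = 23.08123866
d1 = (ln(S_0'/K) + (r + sigma^2/2)*T) / (sigma*sqrt(T)) = 0.29613963
d2 = d1 - sigma*sqrt(T) = -0.03620056
exp(-rT) = 0.96657150
N(-d1) = 0.38356172; N(-d2) = 0.51443878
P = K * exp(-rT) * N(-d2) - S_0' * N(-d1) = 22.8700 * 0.96657150 * 0.51443878 - 23.08123866 * 0.38356172 = 2.5188

Answer: Price = 2.5188


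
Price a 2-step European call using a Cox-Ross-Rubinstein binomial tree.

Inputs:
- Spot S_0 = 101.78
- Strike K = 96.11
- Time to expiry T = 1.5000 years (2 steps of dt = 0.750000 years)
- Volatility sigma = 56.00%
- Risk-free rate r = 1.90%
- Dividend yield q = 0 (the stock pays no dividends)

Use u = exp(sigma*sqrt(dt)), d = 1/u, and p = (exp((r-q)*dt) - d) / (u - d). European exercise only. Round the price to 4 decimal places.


dt = T/N = 0.750000
u = exp(sigma*sqrt(dt)) = 1.624133; d = 1/u = 0.615713
p = (exp((r-q)*dt) - d) / (u - d) = 0.395310
Discount per step: exp(-r*dt) = 0.985851
Stock lattice S(k, i) with i counting down-moves:
  k=0: S(0,0) = 101.7800
  k=1: S(1,0) = 165.3043; S(1,1) = 62.6673
  k=2: S(2,0) = 268.4761; S(2,1) = 101.7800; S(2,2) = 38.5851
Terminal payoffs V(N, i) = max(S_T - K, 0):
  V(2,0) = 172.366147; V(2,1) = 5.670000; V(2,2) = 0.000000
Backward induction: V(k, i) = exp(-r*dt) * [p * V(k+1, i) + (1-p) * V(k+1, i+1)].
  V(1,0) = exp(-r*dt) * [p*172.366147 + (1-p)*5.670000] = 70.554127
  V(1,1) = exp(-r*dt) * [p*5.670000 + (1-p)*0.000000] = 2.209696
  V(0,0) = exp(-r*dt) * [p*70.554127 + (1-p)*2.209696] = 28.813430

Answer: Price = V(0,0) = 28.8134
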